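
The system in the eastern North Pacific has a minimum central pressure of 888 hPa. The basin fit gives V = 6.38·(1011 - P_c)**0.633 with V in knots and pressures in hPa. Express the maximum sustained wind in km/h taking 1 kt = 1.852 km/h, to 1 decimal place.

248.5 km/h

ΔP = 1011 − 888 = 123 hPa.
V ≈ 6.38 × 123^0.633 = 6.38 × 21.033 ≈ 134.193 kt.
134.193 × 1.852 ≈ 248.53 km/h → 248.5 km/h.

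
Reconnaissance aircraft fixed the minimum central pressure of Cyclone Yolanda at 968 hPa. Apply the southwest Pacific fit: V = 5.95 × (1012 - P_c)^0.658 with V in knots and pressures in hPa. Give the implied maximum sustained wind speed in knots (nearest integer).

ΔP = 1012 − 968 = 44 hPa.
44^0.658 ≈ 12.061.
V ≈ 5.95 × 12.061 ≈ 71.8 kt.

72 kt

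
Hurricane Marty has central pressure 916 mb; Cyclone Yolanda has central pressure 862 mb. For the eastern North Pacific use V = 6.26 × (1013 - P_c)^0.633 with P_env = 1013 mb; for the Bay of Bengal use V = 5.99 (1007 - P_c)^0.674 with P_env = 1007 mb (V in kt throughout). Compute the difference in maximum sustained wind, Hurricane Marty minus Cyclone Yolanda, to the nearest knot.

-58 kt

Hurricane Marty: ΔP = 97; V ≈ 6.26 × 97^0.633 ≈ 113.29 kt.
Cyclone Yolanda: ΔP = 145; V ≈ 5.99 × 145^0.674 ≈ 171.47 kt.
Difference ≈ 113.29 − 171.47 = -58.18 → -58 kt.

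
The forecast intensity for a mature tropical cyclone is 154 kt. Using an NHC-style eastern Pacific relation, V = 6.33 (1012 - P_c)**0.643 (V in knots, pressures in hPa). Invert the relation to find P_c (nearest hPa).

869 hPa

ΔP = (V / 6.33)^(1/0.643) = (154/6.33)^1.555.
154/6.33 = 24.329; 24.329^1.555 ≈ 143.12 hPa.
P_c = 1012 − 143.12 = 868.88 ≈ 869 hPa.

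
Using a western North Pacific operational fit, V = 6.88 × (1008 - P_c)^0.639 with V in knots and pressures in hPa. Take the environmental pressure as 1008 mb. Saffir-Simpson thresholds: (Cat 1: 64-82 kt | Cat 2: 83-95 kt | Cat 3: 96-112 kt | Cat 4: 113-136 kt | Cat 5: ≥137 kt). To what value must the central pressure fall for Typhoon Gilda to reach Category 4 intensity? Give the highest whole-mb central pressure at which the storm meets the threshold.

Category 4 begins at V = 113 kt.
Required ΔP = (113/6.88)^(1/0.639) = 16.424^1.565 ≈ 79.83 mb.
P_c ≤ 1008 − 79.83 = 928.17, so the highest integer P_c is 928 mb.

928 mb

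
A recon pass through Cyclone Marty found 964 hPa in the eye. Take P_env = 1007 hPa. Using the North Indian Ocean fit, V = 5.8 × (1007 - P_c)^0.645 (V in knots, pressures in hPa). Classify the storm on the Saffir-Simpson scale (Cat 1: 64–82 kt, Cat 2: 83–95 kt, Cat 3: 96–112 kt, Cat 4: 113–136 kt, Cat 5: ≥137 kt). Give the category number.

ΔP = 1007 − 964 = 43 hPa.
V ≈ 5.8 × 43^0.645 = 5.8 × 11.31 ≈ 66 kt.
66 kt falls in the Category 1 band.

1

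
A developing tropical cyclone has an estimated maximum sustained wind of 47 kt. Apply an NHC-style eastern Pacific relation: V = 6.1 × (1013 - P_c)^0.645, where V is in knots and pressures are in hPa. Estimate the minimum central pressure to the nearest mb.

989 mb

ΔP = (V / 6.1)^(1/0.645) = (47/6.1)^1.550.
47/6.1 = 7.705; 7.705^1.550 ≈ 23.70 mb.
P_c = 1013 − 23.70 = 989.30 ≈ 989 mb.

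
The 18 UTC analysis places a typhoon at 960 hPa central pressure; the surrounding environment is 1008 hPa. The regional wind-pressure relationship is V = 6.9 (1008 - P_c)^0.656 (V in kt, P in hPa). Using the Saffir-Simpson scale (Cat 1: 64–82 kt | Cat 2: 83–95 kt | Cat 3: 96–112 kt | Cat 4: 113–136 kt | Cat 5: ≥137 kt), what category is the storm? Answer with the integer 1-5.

ΔP = 1008 − 960 = 48 hPa.
V ≈ 6.9 × 48^0.656 = 6.9 × 12.67 ≈ 87 kt.
87 kt falls in the Category 2 band.

2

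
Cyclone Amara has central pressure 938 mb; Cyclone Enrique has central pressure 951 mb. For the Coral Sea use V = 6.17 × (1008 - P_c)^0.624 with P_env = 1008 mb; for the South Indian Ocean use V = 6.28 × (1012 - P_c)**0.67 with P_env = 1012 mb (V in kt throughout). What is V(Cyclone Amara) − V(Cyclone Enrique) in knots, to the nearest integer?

Cyclone Amara: ΔP = 70; V ≈ 6.17 × 70^0.624 ≈ 87.42 kt.
Cyclone Enrique: ΔP = 61; V ≈ 6.28 × 61^0.67 ≈ 98.66 kt.
Difference ≈ 87.42 − 98.66 = -11.24 → -11 kt.

-11 kt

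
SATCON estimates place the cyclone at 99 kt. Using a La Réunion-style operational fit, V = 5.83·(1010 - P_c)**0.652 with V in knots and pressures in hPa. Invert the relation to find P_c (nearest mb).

ΔP = (V / 5.83)^(1/0.652) = (99/5.83)^1.534.
99/5.83 = 16.981; 16.981^1.534 ≈ 76.99 mb.
P_c = 1010 − 76.99 = 933.01 ≈ 933 mb.

933 mb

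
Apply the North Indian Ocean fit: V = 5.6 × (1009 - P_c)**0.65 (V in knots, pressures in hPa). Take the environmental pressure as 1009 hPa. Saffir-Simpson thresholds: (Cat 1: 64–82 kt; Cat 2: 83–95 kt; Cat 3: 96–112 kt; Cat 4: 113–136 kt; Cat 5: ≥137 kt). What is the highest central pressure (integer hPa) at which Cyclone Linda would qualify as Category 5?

Category 5 begins at V = 137 kt.
Required ΔP = (137/5.6)^(1/0.65) = 24.464^1.538 ≈ 136.84 hPa.
P_c ≤ 1009 − 136.84 = 872.16, so the highest integer P_c is 872 hPa.

872 hPa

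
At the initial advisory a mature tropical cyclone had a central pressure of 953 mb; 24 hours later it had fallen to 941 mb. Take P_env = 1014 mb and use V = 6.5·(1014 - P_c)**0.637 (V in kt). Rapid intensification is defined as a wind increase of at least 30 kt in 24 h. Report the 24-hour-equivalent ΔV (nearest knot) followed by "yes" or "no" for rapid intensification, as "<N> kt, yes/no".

11 kt, no

V₁: ΔP = 61, V ≈ 6.5 × 61^0.637 ≈ 89.16 kt.
V₂: ΔP = 73, V ≈ 6.5 × 73^0.637 ≈ 99.97 kt.
ΔV over 24 h = 10.81 kt → 24 h equivalent = 10.81 × 24/24 ≈ 10.81 kt.
11 kt < 30 kt ⇒ not rapid intensification.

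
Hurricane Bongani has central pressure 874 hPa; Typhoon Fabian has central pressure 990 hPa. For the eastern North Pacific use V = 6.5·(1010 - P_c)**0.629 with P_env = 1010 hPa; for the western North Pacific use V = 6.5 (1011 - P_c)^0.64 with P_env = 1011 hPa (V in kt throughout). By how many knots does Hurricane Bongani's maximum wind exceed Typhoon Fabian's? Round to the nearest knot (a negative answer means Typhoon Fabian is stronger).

97 kt

Hurricane Bongani: ΔP = 136; V ≈ 6.5 × 136^0.629 ≈ 142.86 kt.
Typhoon Fabian: ΔP = 21; V ≈ 6.5 × 21^0.64 ≈ 45.62 kt.
Difference ≈ 142.86 − 45.62 = 97.24 → 97 kt.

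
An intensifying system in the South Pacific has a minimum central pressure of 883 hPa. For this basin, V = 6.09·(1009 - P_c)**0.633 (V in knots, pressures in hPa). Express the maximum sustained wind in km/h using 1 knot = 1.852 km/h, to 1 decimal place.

ΔP = 1009 − 883 = 126 hPa.
V ≈ 6.09 × 126^0.633 = 6.09 × 21.357 ≈ 130.062 kt.
130.062 × 1.852 ≈ 240.88 km/h → 240.9 km/h.

240.9 km/h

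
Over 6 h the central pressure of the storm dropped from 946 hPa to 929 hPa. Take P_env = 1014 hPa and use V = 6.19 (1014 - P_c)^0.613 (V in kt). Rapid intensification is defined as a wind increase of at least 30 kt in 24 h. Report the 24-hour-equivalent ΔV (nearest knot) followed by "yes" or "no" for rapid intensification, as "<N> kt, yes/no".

V₁: ΔP = 68, V ≈ 6.19 × 68^0.613 ≈ 82.23 kt.
V₂: ΔP = 85, V ≈ 6.19 × 85^0.613 ≈ 94.28 kt.
ΔV over 6 h = 12.05 kt → 24 h equivalent = 12.05 × 24/6 ≈ 48.20 kt.
48 kt ≥ 30 kt ⇒ rapid intensification.

48 kt, yes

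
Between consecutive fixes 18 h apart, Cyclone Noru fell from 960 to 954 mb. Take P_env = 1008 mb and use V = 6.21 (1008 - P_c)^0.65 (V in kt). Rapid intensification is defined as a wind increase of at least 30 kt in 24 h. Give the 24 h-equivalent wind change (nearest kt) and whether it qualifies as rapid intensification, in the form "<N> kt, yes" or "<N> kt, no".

8 kt, no

V₁: ΔP = 48, V ≈ 6.21 × 48^0.65 ≈ 76.90 kt.
V₂: ΔP = 54, V ≈ 6.21 × 54^0.65 ≈ 83.01 kt.
ΔV over 18 h = 6.11 kt → 24 h equivalent = 6.11 × 24/18 ≈ 8.15 kt.
8 kt < 30 kt ⇒ not rapid intensification.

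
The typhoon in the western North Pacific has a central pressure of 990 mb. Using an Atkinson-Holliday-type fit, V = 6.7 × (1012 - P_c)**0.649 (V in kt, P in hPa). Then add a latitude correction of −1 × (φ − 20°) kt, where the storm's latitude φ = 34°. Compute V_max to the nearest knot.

36 kt

ΔP = 1012 − 990 = 22 mb.
22^0.649 ≈ 7.434.
V ≈ 6.7 × 7.434 ≈ 49.8 kt.
Latitude correction: −1 × (34 − 20) = -14 kt.
Corrected V ≈ 35.8 kt → 36 kt.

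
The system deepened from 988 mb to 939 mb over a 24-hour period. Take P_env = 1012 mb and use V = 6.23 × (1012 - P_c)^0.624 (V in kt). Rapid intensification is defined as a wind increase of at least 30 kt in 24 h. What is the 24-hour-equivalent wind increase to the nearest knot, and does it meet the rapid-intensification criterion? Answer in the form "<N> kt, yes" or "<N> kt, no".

V₁: ΔP = 24, V ≈ 6.23 × 24^0.624 ≈ 45.26 kt.
V₂: ΔP = 73, V ≈ 6.23 × 73^0.624 ≈ 90.62 kt.
ΔV over 24 h = 45.36 kt → 24 h equivalent = 45.36 × 24/24 ≈ 45.36 kt.
45 kt ≥ 30 kt ⇒ rapid intensification.

45 kt, yes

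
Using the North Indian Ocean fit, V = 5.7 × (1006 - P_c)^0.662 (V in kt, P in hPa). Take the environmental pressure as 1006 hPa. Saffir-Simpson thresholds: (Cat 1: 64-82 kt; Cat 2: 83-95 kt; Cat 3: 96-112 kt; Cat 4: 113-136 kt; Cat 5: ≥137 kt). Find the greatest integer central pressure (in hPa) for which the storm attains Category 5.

Category 5 begins at V = 137 kt.
Required ΔP = (137/5.7)^(1/0.662) = 24.035^1.511 ≈ 121.86 hPa.
P_c ≤ 1006 − 121.86 = 884.14, so the highest integer P_c is 884 hPa.

884 hPa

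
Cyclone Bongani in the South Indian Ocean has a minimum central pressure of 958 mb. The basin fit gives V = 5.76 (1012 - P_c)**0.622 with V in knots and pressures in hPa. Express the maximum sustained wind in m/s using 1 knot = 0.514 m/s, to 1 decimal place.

ΔP = 1012 − 958 = 54 mb.
V ≈ 5.76 × 54^0.622 = 5.76 × 11.955 ≈ 68.861 kt.
68.861 × 0.514 ≈ 35.39 m/s → 35.4 m/s.

35.4 m/s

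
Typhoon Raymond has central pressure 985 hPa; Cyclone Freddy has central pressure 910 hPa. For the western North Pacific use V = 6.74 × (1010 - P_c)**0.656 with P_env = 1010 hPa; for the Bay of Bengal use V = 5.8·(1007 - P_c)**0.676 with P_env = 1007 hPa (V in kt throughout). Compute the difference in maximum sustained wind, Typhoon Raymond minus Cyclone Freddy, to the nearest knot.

Typhoon Raymond: ΔP = 25; V ≈ 6.74 × 25^0.656 ≈ 55.68 kt.
Cyclone Freddy: ΔP = 97; V ≈ 5.8 × 97^0.676 ≈ 127.79 kt.
Difference ≈ 55.68 − 127.79 = -72.11 → -72 kt.

-72 kt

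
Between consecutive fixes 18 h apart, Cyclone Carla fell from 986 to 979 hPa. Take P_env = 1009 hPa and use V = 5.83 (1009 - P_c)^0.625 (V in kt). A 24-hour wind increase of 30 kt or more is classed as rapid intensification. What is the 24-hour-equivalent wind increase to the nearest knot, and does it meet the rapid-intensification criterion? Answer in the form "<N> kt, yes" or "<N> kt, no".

V₁: ΔP = 23, V ≈ 5.83 × 23^0.625 ≈ 41.38 kt.
V₂: ΔP = 30, V ≈ 5.83 × 30^0.625 ≈ 48.85 kt.
ΔV over 18 h = 7.47 kt → 24 h equivalent = 7.47 × 24/18 ≈ 9.96 kt.
10 kt < 30 kt ⇒ not rapid intensification.

10 kt, no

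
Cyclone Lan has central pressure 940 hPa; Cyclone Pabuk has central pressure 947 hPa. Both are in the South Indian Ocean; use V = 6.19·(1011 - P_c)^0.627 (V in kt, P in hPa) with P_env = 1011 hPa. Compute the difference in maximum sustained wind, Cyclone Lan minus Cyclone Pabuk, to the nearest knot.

6 kt

Cyclone Lan: ΔP = 71; V ≈ 6.19 × 71^0.627 ≈ 89.63 kt.
Cyclone Pabuk: ΔP = 64; V ≈ 6.19 × 64^0.627 ≈ 83.98 kt.
Difference ≈ 89.63 − 83.98 = 5.65 → 6 kt.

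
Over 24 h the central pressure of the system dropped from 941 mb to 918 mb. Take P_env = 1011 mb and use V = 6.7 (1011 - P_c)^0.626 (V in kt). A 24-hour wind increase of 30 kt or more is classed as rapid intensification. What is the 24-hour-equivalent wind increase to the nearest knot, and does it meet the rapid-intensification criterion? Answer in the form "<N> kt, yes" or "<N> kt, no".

19 kt, no

V₁: ΔP = 70, V ≈ 6.7 × 70^0.626 ≈ 95.74 kt.
V₂: ΔP = 93, V ≈ 6.7 × 93^0.626 ≈ 114.38 kt.
ΔV over 24 h = 18.64 kt → 24 h equivalent = 18.64 × 24/24 ≈ 18.64 kt.
19 kt < 30 kt ⇒ not rapid intensification.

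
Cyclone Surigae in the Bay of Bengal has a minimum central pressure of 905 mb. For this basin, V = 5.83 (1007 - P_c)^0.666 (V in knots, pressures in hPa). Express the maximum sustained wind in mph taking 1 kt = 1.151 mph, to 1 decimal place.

146.0 mph

ΔP = 1007 − 905 = 102 mb.
V ≈ 5.83 × 102^0.666 = 5.83 × 21.763 ≈ 126.881 kt.
126.881 × 1.151 ≈ 146.04 mph → 146.0 mph.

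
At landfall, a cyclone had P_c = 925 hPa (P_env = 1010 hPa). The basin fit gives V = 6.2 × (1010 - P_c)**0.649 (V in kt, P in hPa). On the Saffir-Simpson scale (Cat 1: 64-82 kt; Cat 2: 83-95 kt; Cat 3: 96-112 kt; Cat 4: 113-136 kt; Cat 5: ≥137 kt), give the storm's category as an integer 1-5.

ΔP = 1010 − 925 = 85 hPa.
V ≈ 6.2 × 85^0.649 = 6.2 × 17.87 ≈ 111 kt.
111 kt falls in the Category 3 band.

3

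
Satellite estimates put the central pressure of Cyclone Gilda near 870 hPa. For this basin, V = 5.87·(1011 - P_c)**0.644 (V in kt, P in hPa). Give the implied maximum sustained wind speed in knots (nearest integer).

142 kt

ΔP = 1011 − 870 = 141 hPa.
141^0.644 ≈ 24.216.
V ≈ 5.87 × 24.216 ≈ 142.1 kt.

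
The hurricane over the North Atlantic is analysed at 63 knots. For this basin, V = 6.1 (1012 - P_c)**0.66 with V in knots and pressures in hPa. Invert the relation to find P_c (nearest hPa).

978 hPa

ΔP = (V / 6.1)^(1/0.66) = (63/6.1)^1.515.
63/6.1 = 10.328; 10.328^1.515 ≈ 34.39 hPa.
P_c = 1012 − 34.39 = 977.61 ≈ 978 hPa.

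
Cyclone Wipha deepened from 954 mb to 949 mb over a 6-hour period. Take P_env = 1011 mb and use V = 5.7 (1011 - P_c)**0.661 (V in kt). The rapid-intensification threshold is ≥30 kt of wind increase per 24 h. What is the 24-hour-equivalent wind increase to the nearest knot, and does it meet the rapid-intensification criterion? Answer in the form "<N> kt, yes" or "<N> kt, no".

V₁: ΔP = 57, V ≈ 5.7 × 57^0.661 ≈ 82.51 kt.
V₂: ΔP = 62, V ≈ 5.7 × 62^0.661 ≈ 87.23 kt.
ΔV over 6 h = 4.72 kt → 24 h equivalent = 4.72 × 24/6 ≈ 18.88 kt.
19 kt < 30 kt ⇒ not rapid intensification.

19 kt, no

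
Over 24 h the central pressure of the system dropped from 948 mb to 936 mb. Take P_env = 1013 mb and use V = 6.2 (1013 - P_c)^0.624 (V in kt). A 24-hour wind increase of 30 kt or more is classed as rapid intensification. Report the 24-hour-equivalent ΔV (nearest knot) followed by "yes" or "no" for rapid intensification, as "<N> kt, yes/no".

9 kt, no

V₁: ΔP = 65, V ≈ 6.2 × 65^0.624 ≈ 83.88 kt.
V₂: ΔP = 77, V ≈ 6.2 × 77^0.624 ≈ 93.23 kt.
ΔV over 24 h = 9.35 kt → 24 h equivalent = 9.35 × 24/24 ≈ 9.35 kt.
9 kt < 30 kt ⇒ not rapid intensification.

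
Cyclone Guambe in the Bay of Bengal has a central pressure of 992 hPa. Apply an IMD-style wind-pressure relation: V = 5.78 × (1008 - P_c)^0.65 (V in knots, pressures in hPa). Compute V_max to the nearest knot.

ΔP = 1008 − 992 = 16 hPa.
16^0.65 ≈ 6.063.
V ≈ 5.78 × 6.063 ≈ 35.0 kt.

35 kt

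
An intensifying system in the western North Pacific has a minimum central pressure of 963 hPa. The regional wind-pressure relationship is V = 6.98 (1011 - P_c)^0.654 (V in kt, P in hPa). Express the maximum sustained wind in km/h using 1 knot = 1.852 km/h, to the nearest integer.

163 km/h

ΔP = 1011 − 963 = 48 hPa.
V ≈ 6.98 × 48^0.654 = 6.98 × 12.576 ≈ 87.778 kt.
87.778 × 1.852 ≈ 162.57 km/h → 163 km/h.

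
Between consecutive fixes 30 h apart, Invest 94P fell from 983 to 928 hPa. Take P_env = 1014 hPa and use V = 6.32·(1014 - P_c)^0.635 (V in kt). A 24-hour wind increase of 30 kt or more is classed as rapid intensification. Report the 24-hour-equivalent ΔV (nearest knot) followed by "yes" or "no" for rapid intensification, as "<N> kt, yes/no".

41 kt, yes

V₁: ΔP = 31, V ≈ 6.32 × 31^0.635 ≈ 55.94 kt.
V₂: ΔP = 86, V ≈ 6.32 × 86^0.635 ≈ 106.94 kt.
ΔV over 30 h = 51.00 kt → 24 h equivalent = 51.00 × 24/30 ≈ 40.80 kt.
41 kt ≥ 30 kt ⇒ rapid intensification.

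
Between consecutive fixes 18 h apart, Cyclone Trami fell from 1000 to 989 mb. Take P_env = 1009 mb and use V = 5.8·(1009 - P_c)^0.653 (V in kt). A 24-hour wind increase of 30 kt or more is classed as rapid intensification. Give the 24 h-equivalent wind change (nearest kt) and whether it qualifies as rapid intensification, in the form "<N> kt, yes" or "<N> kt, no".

22 kt, no

V₁: ΔP = 9, V ≈ 5.8 × 9^0.653 ≈ 24.35 kt.
V₂: ΔP = 20, V ≈ 5.8 × 20^0.653 ≈ 41.02 kt.
ΔV over 18 h = 16.67 kt → 24 h equivalent = 16.67 × 24/18 ≈ 22.23 kt.
22 kt < 30 kt ⇒ not rapid intensification.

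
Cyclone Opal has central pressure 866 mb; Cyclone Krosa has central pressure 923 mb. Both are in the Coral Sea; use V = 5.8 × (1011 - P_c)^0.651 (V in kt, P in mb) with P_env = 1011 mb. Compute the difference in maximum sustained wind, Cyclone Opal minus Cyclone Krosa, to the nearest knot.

41 kt

Cyclone Opal: ΔP = 145; V ≈ 5.8 × 145^0.651 ≈ 148.07 kt.
Cyclone Krosa: ΔP = 88; V ≈ 5.8 × 88^0.651 ≈ 106.98 kt.
Difference ≈ 148.07 − 106.98 = 41.09 → 41 kt.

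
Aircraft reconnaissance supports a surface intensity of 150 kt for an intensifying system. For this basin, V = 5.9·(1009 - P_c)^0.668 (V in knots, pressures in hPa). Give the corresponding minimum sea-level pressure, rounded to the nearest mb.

ΔP = (V / 5.9)^(1/0.668) = (150/5.9)^1.497.
150/5.9 = 25.424; 25.424^1.497 ≈ 126.96 mb.
P_c = 1009 − 126.96 = 882.04 ≈ 882 mb.

882 mb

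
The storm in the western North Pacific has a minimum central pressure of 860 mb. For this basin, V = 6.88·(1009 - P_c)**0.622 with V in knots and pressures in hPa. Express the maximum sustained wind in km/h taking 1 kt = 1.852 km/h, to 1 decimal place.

ΔP = 1009 − 860 = 149 mb.
V ≈ 6.88 × 149^0.622 = 6.88 × 22.476 ≈ 154.636 kt.
154.636 × 1.852 ≈ 286.39 km/h → 286.4 km/h.

286.4 km/h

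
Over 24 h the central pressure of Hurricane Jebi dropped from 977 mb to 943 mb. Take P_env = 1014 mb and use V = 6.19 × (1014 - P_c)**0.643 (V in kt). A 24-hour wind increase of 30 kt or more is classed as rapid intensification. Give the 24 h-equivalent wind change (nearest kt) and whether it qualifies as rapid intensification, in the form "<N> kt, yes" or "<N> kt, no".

33 kt, yes

V₁: ΔP = 37, V ≈ 6.19 × 37^0.643 ≈ 63.10 kt.
V₂: ΔP = 71, V ≈ 6.19 × 71^0.643 ≈ 95.95 kt.
ΔV over 24 h = 32.85 kt → 24 h equivalent = 32.85 × 24/24 ≈ 32.85 kt.
33 kt ≥ 30 kt ⇒ rapid intensification.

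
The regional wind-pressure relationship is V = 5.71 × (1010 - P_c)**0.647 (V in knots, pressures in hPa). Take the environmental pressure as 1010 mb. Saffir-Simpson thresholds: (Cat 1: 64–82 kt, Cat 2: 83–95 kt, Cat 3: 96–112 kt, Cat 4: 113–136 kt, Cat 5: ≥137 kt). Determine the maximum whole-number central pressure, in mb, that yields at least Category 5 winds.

874 mb

Category 5 begins at V = 137 kt.
Required ΔP = (137/5.71)^(1/0.647) = 23.993^1.546 ≈ 135.85 mb.
P_c ≤ 1010 − 135.85 = 874.15, so the highest integer P_c is 874 mb.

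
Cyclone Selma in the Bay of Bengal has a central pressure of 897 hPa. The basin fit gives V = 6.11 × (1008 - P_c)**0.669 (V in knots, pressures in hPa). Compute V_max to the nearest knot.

143 kt

ΔP = 1008 − 897 = 111 hPa.
111^0.669 ≈ 23.352.
V ≈ 6.11 × 23.352 ≈ 142.7 kt.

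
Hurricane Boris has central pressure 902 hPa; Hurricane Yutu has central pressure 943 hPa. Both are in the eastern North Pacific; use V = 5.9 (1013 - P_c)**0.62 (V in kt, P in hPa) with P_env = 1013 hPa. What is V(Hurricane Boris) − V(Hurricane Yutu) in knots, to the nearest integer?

Hurricane Boris: ΔP = 111; V ≈ 5.9 × 111^0.62 ≈ 109.38 kt.
Hurricane Yutu: ΔP = 70; V ≈ 5.9 × 70^0.62 ≈ 82.19 kt.
Difference ≈ 109.38 − 82.19 = 27.19 → 27 kt.

27 kt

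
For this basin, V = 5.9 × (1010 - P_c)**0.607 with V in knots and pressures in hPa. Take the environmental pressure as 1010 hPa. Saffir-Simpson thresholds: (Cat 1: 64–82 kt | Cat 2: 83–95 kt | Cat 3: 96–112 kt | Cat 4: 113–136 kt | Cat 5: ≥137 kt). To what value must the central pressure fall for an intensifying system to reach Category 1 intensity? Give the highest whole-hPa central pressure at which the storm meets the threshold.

Category 1 begins at V = 64 kt.
Required ΔP = (64/5.9)^(1/0.607) = 10.847^1.647 ≈ 50.77 hPa.
P_c ≤ 1010 − 50.77 = 959.23, so the highest integer P_c is 959 hPa.

959 hPa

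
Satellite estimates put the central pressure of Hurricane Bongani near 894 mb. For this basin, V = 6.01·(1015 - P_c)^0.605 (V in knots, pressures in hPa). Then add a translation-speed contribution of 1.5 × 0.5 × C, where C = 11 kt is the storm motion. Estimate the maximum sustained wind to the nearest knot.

ΔP = 1015 − 894 = 121 mb.
121^0.605 ≈ 18.201.
V ≈ 6.01 × 18.201 ≈ 109.4 kt.
Translation term: 1.5 × 0.5 × 11 = 8.25 kt.
Corrected V ≈ 117.65 kt → 118 kt.

118 kt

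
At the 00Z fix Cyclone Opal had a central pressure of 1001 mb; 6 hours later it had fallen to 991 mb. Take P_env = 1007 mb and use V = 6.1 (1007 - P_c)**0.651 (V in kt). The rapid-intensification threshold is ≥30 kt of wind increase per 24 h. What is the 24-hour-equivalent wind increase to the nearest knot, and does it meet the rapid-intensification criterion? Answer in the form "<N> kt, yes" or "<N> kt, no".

V₁: ΔP = 6, V ≈ 6.1 × 6^0.651 ≈ 19.58 kt.
V₂: ΔP = 16, V ≈ 6.1 × 16^0.651 ≈ 37.09 kt.
ΔV over 6 h = 17.51 kt → 24 h equivalent = 17.51 × 24/6 ≈ 70.04 kt.
70 kt ≥ 30 kt ⇒ rapid intensification.

70 kt, yes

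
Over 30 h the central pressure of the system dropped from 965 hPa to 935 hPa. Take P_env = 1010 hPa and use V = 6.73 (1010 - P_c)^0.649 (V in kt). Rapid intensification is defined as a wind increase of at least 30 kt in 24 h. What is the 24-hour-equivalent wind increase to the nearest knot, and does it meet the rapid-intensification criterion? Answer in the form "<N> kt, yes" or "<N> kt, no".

25 kt, no

V₁: ΔP = 45, V ≈ 6.73 × 45^0.649 ≈ 79.61 kt.
V₂: ΔP = 75, V ≈ 6.73 × 75^0.649 ≈ 110.90 kt.
ΔV over 30 h = 31.29 kt → 24 h equivalent = 31.29 × 24/30 ≈ 25.03 kt.
25 kt < 30 kt ⇒ not rapid intensification.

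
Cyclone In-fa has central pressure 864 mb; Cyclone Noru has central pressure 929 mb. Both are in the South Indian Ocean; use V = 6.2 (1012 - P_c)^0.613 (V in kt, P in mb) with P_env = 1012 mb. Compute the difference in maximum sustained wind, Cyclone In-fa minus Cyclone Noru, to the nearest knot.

40 kt

Cyclone In-fa: ΔP = 148; V ≈ 6.2 × 148^0.613 ≈ 132.67 kt.
Cyclone Noru: ΔP = 83; V ≈ 6.2 × 83^0.613 ≈ 93.07 kt.
Difference ≈ 132.67 − 93.07 = 39.60 → 40 kt.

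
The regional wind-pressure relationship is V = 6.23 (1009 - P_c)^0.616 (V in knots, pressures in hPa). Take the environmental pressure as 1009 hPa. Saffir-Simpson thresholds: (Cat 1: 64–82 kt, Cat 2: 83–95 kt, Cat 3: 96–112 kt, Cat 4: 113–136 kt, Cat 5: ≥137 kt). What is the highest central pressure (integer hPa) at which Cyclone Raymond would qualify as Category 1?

Category 1 begins at V = 64 kt.
Required ΔP = (64/6.23)^(1/0.616) = 10.273^1.623 ≈ 43.89 hPa.
P_c ≤ 1009 − 43.89 = 965.11, so the highest integer P_c is 965 hPa.

965 hPa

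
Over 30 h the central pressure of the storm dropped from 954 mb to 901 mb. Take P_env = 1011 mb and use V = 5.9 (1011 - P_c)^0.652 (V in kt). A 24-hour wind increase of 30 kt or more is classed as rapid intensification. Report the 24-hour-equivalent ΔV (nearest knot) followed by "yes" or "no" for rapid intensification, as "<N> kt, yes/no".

V₁: ΔP = 57, V ≈ 5.9 × 57^0.652 ≈ 82.35 kt.
V₂: ΔP = 110, V ≈ 5.9 × 110^0.652 ≈ 126.43 kt.
ΔV over 30 h = 44.08 kt → 24 h equivalent = 44.08 × 24/30 ≈ 35.26 kt.
35 kt ≥ 30 kt ⇒ rapid intensification.

35 kt, yes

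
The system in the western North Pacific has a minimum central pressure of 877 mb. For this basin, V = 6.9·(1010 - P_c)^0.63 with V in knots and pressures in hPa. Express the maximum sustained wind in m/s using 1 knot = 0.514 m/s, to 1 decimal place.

ΔP = 1010 − 877 = 133 mb.
V ≈ 6.9 × 133^0.63 = 6.9 × 21.778 ≈ 150.271 kt.
150.271 × 0.514 ≈ 77.24 m/s → 77.2 m/s.

77.2 m/s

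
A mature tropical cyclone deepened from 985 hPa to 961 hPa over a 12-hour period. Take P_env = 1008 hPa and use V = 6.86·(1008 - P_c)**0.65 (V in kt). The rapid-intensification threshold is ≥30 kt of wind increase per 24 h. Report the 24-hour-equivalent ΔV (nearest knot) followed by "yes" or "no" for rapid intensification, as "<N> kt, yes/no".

V₁: ΔP = 23, V ≈ 6.86 × 23^0.65 ≈ 52.66 kt.
V₂: ΔP = 47, V ≈ 6.86 × 47^0.65 ≈ 83.79 kt.
ΔV over 12 h = 31.13 kt → 24 h equivalent = 31.13 × 24/12 ≈ 62.26 kt.
62 kt ≥ 30 kt ⇒ rapid intensification.

62 kt, yes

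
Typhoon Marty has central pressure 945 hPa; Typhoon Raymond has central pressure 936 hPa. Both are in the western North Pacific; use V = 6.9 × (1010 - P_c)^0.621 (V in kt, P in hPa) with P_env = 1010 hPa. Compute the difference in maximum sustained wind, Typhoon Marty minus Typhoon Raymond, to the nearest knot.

-8 kt

Typhoon Marty: ΔP = 65; V ≈ 6.9 × 65^0.621 ≈ 92.19 kt.
Typhoon Raymond: ΔP = 74; V ≈ 6.9 × 74^0.621 ≈ 99.92 kt.
Difference ≈ 92.19 − 99.92 = -7.73 → -8 kt.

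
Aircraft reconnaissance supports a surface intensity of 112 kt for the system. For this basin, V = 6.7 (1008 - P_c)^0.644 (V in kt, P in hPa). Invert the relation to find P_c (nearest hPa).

929 hPa

ΔP = (V / 6.7)^(1/0.644) = (112/6.7)^1.553.
112/6.7 = 16.716; 16.716^1.553 ≈ 79.30 hPa.
P_c = 1008 − 79.30 = 928.70 ≈ 929 hPa.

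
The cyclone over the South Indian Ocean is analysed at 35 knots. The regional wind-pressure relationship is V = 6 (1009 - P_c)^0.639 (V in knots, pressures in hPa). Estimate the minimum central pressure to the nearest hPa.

993 hPa

ΔP = (V / 6)^(1/0.639) = (35/6)^1.565.
35/6 = 5.833; 5.833^1.565 ≈ 15.80 hPa.
P_c = 1009 − 15.80 = 993.20 ≈ 993 hPa.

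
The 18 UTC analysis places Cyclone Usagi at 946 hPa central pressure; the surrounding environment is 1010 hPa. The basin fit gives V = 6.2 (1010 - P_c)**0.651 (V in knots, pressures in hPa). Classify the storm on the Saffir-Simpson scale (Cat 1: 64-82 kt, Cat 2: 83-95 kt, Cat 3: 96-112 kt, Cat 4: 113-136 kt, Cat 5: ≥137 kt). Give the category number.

2

ΔP = 1010 − 946 = 64 hPa.
V ≈ 6.2 × 64^0.651 = 6.2 × 14.99 ≈ 93 kt.
93 kt falls in the Category 2 band.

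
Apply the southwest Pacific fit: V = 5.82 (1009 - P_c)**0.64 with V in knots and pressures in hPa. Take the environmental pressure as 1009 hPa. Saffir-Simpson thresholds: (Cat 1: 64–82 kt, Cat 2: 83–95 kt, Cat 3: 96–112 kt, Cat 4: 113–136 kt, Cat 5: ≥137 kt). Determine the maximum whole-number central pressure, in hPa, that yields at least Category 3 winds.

Category 3 begins at V = 96 kt.
Required ΔP = (96/5.82)^(1/0.64) = 16.495^1.562 ≈ 79.82 hPa.
P_c ≤ 1009 − 79.82 = 929.18, so the highest integer P_c is 929 hPa.

929 hPa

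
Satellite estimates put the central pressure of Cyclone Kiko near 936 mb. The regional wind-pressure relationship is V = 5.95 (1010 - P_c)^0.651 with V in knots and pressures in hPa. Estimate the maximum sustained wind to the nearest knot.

98 kt

ΔP = 1010 − 936 = 74 mb.
74^0.651 ≈ 16.477.
V ≈ 5.95 × 16.477 ≈ 98.0 kt.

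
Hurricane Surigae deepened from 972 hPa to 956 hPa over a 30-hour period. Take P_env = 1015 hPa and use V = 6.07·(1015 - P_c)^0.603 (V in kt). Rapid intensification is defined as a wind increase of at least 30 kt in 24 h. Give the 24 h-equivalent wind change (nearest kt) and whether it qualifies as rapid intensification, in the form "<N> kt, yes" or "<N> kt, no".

V₁: ΔP = 43, V ≈ 6.07 × 43^0.603 ≈ 58.64 kt.
V₂: ΔP = 59, V ≈ 6.07 × 59^0.603 ≈ 70.96 kt.
ΔV over 30 h = 12.32 kt → 24 h equivalent = 12.32 × 24/30 ≈ 9.86 kt.
10 kt < 30 kt ⇒ not rapid intensification.

10 kt, no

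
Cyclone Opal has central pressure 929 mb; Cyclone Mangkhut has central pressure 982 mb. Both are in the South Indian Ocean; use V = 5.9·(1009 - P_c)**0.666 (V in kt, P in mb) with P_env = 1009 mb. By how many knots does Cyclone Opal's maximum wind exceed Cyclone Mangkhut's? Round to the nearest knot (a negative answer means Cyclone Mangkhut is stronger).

Cyclone Opal: ΔP = 80; V ≈ 5.9 × 80^0.666 ≈ 109.22 kt.
Cyclone Mangkhut: ΔP = 27; V ≈ 5.9 × 27^0.666 ≈ 52.98 kt.
Difference ≈ 109.22 − 52.98 = 56.24 → 56 kt.

56 kt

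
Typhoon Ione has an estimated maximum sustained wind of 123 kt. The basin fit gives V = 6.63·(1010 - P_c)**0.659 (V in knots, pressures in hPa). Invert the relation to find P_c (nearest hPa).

926 hPa

ΔP = (V / 6.63)^(1/0.659) = (123/6.63)^1.517.
123/6.63 = 18.552; 18.552^1.517 ≈ 84.09 hPa.
P_c = 1010 − 84.09 = 925.91 ≈ 926 hPa.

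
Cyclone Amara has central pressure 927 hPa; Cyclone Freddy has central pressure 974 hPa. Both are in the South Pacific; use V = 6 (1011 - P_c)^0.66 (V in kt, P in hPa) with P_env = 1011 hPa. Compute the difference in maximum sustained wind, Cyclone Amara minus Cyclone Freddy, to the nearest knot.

Cyclone Amara: ΔP = 84; V ≈ 6 × 84^0.66 ≈ 111.73 kt.
Cyclone Freddy: ΔP = 37; V ≈ 6 × 37^0.66 ≈ 65.04 kt.
Difference ≈ 111.73 − 65.04 = 46.69 → 47 kt.

47 kt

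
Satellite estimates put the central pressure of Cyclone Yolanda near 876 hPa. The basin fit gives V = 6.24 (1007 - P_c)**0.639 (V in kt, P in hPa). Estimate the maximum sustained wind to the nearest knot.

ΔP = 1007 − 876 = 131 hPa.
131^0.639 ≈ 22.539.
V ≈ 6.24 × 22.539 ≈ 140.6 kt.

141 kt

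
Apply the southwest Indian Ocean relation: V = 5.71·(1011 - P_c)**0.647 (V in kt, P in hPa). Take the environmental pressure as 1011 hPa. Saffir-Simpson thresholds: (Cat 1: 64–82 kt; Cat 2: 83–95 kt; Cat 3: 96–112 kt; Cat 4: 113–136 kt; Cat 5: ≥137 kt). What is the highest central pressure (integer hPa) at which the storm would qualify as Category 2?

Category 2 begins at V = 83 kt.
Required ΔP = (83/5.71)^(1/0.647) = 14.536^1.546 ≈ 62.61 hPa.
P_c ≤ 1011 − 62.61 = 948.39, so the highest integer P_c is 948 hPa.

948 hPa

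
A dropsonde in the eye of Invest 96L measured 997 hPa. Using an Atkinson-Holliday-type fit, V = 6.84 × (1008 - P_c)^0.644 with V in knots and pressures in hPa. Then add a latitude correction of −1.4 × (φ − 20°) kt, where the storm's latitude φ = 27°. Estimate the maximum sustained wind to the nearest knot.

ΔP = 1008 − 997 = 11 hPa.
11^0.644 ≈ 4.684.
V ≈ 6.84 × 4.684 ≈ 32.0 kt.
Latitude correction: −1.4 × (27 − 20) = -9.8 kt.
Corrected V ≈ 22.2 kt → 22 kt.

22 kt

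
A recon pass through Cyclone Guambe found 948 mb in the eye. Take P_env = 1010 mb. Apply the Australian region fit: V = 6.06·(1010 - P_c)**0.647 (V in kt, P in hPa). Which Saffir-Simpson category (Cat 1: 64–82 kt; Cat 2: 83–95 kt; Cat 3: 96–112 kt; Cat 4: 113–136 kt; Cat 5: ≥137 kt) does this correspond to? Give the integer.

2

ΔP = 1010 − 948 = 62 mb.
V ≈ 6.06 × 62^0.647 = 6.06 × 14.44 ≈ 88 kt.
88 kt falls in the Category 2 band.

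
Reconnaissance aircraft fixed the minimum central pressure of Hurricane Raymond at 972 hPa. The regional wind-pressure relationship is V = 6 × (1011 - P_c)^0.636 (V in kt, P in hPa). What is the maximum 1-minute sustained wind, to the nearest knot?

62 kt

ΔP = 1011 − 972 = 39 hPa.
39^0.636 ≈ 10.278.
V ≈ 6 × 10.278 ≈ 61.7 kt.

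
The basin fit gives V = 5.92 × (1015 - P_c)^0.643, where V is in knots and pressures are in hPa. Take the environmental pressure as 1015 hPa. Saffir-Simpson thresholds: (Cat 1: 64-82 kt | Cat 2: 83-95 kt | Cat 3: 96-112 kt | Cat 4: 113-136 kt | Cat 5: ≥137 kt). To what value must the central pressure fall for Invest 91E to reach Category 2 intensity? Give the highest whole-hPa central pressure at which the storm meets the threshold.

Category 2 begins at V = 83 kt.
Required ΔP = (83/5.92)^(1/0.643) = 14.020^1.555 ≈ 60.74 hPa.
P_c ≤ 1015 − 60.74 = 954.26, so the highest integer P_c is 954 hPa.

954 hPa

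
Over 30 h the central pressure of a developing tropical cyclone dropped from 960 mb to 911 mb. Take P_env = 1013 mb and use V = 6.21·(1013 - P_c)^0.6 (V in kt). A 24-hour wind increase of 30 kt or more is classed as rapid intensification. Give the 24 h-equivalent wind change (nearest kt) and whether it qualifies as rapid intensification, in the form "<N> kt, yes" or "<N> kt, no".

V₁: ΔP = 53, V ≈ 6.21 × 53^0.6 ≈ 67.24 kt.
V₂: ΔP = 102, V ≈ 6.21 × 102^0.6 ≈ 99.60 kt.
ΔV over 30 h = 32.36 kt → 24 h equivalent = 32.36 × 24/30 ≈ 25.89 kt.
26 kt < 30 kt ⇒ not rapid intensification.

26 kt, no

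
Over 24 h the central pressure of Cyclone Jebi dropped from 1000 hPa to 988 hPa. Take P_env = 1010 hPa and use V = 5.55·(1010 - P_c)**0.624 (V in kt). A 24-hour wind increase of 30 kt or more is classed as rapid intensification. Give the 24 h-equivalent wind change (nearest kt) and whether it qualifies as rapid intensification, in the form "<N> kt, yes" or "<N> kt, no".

V₁: ΔP = 10, V ≈ 5.55 × 10^0.624 ≈ 23.35 kt.
V₂: ΔP = 22, V ≈ 5.55 × 22^0.624 ≈ 38.19 kt.
ΔV over 24 h = 14.84 kt → 24 h equivalent = 14.84 × 24/24 ≈ 14.84 kt.
15 kt < 30 kt ⇒ not rapid intensification.

15 kt, no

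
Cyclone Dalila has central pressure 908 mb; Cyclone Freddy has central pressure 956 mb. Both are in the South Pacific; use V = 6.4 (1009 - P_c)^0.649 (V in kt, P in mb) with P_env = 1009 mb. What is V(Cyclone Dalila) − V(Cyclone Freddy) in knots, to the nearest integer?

44 kt

Cyclone Dalila: ΔP = 101; V ≈ 6.4 × 101^0.649 ≈ 127.93 kt.
Cyclone Freddy: ΔP = 53; V ≈ 6.4 × 53^0.649 ≈ 84.19 kt.
Difference ≈ 127.93 − 84.19 = 43.74 → 44 kt.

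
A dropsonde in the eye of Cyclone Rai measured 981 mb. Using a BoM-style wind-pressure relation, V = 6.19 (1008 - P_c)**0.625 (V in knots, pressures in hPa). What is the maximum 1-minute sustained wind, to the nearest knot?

49 kt

ΔP = 1008 − 981 = 27 mb.
27^0.625 ≈ 7.845.
V ≈ 6.19 × 7.845 ≈ 48.6 kt.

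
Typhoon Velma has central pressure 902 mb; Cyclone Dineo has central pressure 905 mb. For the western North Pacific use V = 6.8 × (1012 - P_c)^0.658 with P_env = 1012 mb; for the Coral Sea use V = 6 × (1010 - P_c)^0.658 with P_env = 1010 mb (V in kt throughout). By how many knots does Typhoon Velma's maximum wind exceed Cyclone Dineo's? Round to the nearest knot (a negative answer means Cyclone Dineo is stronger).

Typhoon Velma: ΔP = 110; V ≈ 6.8 × 110^0.658 ≈ 149.88 kt.
Cyclone Dineo: ΔP = 105; V ≈ 6 × 105^0.658 ≈ 128.26 kt.
Difference ≈ 149.88 − 128.26 = 21.62 → 22 kt.

22 kt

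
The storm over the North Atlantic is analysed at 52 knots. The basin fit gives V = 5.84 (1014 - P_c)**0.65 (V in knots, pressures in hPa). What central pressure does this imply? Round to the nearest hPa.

985 hPa

ΔP = (V / 5.84)^(1/0.65) = (52/5.84)^1.538.
52/5.84 = 8.904; 8.904^1.538 ≈ 28.90 hPa.
P_c = 1014 − 28.90 = 985.10 ≈ 985 hPa.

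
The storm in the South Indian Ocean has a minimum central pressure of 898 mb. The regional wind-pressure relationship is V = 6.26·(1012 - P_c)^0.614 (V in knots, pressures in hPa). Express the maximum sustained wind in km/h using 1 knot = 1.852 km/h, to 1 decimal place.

ΔP = 1012 − 898 = 114 mb.
V ≈ 6.26 × 114^0.614 = 6.26 × 18.321 ≈ 114.687 kt.
114.687 × 1.852 ≈ 212.40 km/h → 212.4 km/h.

212.4 km/h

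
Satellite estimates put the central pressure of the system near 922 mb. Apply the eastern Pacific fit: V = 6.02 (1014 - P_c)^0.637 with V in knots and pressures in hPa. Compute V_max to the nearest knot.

107 kt

ΔP = 1014 − 922 = 92 mb.
92^0.637 ≈ 17.821.
V ≈ 6.02 × 17.821 ≈ 107.3 kt.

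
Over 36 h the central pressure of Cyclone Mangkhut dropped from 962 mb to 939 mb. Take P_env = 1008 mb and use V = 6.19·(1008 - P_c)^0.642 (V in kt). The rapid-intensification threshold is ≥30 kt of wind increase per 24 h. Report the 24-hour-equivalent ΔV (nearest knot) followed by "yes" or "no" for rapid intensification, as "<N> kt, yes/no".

V₁: ΔP = 46, V ≈ 6.19 × 46^0.642 ≈ 72.31 kt.
V₂: ΔP = 69, V ≈ 6.19 × 69^0.642 ≈ 93.81 kt.
ΔV over 36 h = 21.50 kt → 24 h equivalent = 21.50 × 24/36 ≈ 14.33 kt.
14 kt < 30 kt ⇒ not rapid intensification.

14 kt, no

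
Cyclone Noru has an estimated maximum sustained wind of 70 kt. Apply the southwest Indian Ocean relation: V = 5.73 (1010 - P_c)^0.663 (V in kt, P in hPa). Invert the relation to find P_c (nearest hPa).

966 hPa

ΔP = (V / 5.73)^(1/0.663) = (70/5.73)^1.508.
70/5.73 = 12.216; 12.216^1.508 ≈ 43.59 hPa.
P_c = 1010 − 43.59 = 966.41 ≈ 966 hPa.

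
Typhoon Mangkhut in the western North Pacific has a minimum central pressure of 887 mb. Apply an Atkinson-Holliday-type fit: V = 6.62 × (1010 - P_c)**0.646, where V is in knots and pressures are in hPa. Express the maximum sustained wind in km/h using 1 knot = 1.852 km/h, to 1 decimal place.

ΔP = 1010 − 887 = 123 mb.
V ≈ 6.62 × 123^0.646 = 6.62 × 22.391 ≈ 148.230 kt.
148.230 × 1.852 ≈ 274.52 km/h → 274.5 km/h.

274.5 km/h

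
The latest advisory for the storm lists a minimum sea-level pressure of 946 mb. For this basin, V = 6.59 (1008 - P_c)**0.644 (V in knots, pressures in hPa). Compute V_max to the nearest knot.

ΔP = 1008 − 946 = 62 mb.
62^0.644 ≈ 14.266.
V ≈ 6.59 × 14.266 ≈ 94.0 kt.

94 kt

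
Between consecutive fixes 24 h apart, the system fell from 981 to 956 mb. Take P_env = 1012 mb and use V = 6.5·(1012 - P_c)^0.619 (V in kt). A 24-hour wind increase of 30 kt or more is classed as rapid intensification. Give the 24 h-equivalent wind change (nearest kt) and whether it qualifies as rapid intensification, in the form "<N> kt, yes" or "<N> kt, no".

V₁: ΔP = 31, V ≈ 6.5 × 31^0.619 ≈ 54.46 kt.
V₂: ΔP = 56, V ≈ 6.5 × 56^0.619 ≈ 78.53 kt.
ΔV over 24 h = 24.07 kt → 24 h equivalent = 24.07 × 24/24 ≈ 24.07 kt.
24 kt < 30 kt ⇒ not rapid intensification.

24 kt, no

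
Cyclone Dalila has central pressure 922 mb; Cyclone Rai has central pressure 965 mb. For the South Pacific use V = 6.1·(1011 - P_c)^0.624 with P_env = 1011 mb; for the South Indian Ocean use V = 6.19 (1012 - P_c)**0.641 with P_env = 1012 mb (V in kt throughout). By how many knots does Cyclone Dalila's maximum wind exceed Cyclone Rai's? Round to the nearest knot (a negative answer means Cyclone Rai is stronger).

27 kt

Cyclone Dalila: ΔP = 89; V ≈ 6.1 × 89^0.624 ≈ 100.40 kt.
Cyclone Rai: ΔP = 47; V ≈ 6.19 × 47^0.641 ≈ 73.03 kt.
Difference ≈ 100.40 − 73.03 = 27.37 → 27 kt.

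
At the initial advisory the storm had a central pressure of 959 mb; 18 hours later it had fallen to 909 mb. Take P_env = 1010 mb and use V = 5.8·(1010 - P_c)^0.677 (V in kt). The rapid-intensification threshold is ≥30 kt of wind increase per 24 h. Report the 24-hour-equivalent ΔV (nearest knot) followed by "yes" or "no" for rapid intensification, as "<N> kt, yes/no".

V₁: ΔP = 51, V ≈ 5.8 × 51^0.677 ≈ 83.07 kt.
V₂: ΔP = 101, V ≈ 5.8 × 101^0.677 ≈ 131.93 kt.
ΔV over 18 h = 48.86 kt → 24 h equivalent = 48.86 × 24/18 ≈ 65.15 kt.
65 kt ≥ 30 kt ⇒ rapid intensification.

65 kt, yes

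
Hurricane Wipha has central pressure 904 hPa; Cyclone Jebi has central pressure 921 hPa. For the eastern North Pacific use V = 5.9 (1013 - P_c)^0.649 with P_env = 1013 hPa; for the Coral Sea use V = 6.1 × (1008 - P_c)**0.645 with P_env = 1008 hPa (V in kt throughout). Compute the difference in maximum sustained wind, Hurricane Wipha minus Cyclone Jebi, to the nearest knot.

Hurricane Wipha: ΔP = 109; V ≈ 5.9 × 109^0.649 ≈ 123.92 kt.
Cyclone Jebi: ΔP = 87; V ≈ 6.1 × 87^0.645 ≈ 108.72 kt.
Difference ≈ 123.92 − 108.72 = 15.20 → 15 kt.

15 kt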